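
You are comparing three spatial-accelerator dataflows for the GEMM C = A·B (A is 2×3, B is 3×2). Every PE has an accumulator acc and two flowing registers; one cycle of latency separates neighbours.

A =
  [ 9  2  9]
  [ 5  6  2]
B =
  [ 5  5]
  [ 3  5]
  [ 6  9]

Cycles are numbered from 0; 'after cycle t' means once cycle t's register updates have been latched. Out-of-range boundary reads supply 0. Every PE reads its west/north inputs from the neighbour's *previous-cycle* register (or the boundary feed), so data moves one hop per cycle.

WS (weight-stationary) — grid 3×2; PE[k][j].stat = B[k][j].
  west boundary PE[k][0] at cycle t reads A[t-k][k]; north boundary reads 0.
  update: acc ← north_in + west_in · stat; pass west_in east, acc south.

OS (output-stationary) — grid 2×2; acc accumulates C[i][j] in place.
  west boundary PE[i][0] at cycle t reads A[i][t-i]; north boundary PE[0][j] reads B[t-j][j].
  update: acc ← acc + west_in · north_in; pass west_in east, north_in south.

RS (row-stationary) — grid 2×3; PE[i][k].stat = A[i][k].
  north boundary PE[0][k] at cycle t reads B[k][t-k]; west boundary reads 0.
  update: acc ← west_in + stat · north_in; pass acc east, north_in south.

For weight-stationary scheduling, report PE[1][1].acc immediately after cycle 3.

Tracing WS — 3×2 array, target PE[1][1]:
  after 0 — PE[0][1] acc=0, pass-E 0, pass-S 0
  after 0 — PE[1][0] acc=0, pass-E 0, pass-S 0
  after 0 — PE[1][1] acc=0, pass-E 0, pass-S 0
  after 1 — PE[0][1] acc=45, pass-E 9, pass-S 45
  after 1 — PE[1][0] acc=51, pass-E 2, pass-S 51
  after 1 — PE[1][1] acc=0, pass-E 0, pass-S 0
  after 2 — PE[0][1] acc=25, pass-E 5, pass-S 25
  after 2 — PE[1][0] acc=43, pass-E 6, pass-S 43
  after 2 — PE[1][1] acc=55, pass-E 2, pass-S 55
  after 3 — PE[0][1] acc=0, pass-E 0, pass-S 0
  after 3 — PE[1][0] acc=0, pass-E 0, pass-S 0
  after 3 — PE[1][1] acc=55, pass-E 6, pass-S 55

PE[1][1].acc = 55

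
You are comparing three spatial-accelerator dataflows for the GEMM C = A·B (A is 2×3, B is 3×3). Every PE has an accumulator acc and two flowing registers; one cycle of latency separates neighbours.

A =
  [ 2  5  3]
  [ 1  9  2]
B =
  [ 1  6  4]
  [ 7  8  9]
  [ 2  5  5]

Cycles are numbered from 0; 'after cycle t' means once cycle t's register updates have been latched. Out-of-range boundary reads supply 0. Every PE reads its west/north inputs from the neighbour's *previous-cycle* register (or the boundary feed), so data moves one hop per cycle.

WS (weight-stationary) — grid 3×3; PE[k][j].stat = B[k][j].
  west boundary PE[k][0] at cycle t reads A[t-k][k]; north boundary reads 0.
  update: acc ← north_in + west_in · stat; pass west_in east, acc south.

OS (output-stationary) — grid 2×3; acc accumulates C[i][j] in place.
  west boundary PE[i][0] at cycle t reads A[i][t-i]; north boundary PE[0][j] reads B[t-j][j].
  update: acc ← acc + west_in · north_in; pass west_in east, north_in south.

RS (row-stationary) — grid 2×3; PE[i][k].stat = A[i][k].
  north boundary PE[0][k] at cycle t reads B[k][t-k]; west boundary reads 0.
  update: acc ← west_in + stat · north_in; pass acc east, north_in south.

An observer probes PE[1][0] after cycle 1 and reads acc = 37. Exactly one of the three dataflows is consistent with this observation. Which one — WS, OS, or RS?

— WS: 3×3; PE[1][0] trace:
  [0] (1,0) acc=0 (h:0 v:0)
  [1] (1,0) acc=37 (h:5 v:37)
— OS: 2×3; PE[1][0] trace:
  [0] (1,0) acc=0 (h:0 v:0)
  [1] (1,0) acc=1 (h:1 v:1)
— RS: 2×3; PE[1][0] trace:
  [0] (1,0) acc=0 (h:0 v:0)
  [1] (1,0) acc=1 (h:1 v:1)

dataflow = WS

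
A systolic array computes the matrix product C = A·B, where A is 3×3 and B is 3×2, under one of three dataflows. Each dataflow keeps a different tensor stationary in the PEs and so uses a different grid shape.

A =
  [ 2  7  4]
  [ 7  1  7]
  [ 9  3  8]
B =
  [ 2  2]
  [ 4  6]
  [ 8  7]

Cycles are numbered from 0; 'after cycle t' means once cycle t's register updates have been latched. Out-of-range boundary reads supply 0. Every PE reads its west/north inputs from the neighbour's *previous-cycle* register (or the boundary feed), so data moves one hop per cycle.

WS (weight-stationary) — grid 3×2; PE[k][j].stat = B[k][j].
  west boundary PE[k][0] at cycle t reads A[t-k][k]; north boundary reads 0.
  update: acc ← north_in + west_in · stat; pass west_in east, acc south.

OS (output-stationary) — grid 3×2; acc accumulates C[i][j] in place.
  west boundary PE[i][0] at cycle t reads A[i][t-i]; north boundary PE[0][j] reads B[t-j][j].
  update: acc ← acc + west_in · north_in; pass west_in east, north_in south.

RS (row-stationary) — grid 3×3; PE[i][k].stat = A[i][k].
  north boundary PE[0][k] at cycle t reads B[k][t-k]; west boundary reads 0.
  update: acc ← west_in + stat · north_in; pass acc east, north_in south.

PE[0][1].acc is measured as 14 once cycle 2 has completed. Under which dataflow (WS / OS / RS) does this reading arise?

dataflow = WS

WS (3×2 grid), PE[0][1]:
  step 0 · PE0,1: acc=0; fwd→0 fwd↓0
  step 1 · PE0,1: acc=4; fwd→2 fwd↓4
  step 2 · PE0,1: acc=14; fwd→7 fwd↓14
OS (3×2 grid), PE[0][1]:
  step 0 · PE0,1: acc=0; fwd→0 fwd↓0
  step 1 · PE0,1: acc=4; fwd→2 fwd↓2
  step 2 · PE0,1: acc=46; fwd→7 fwd↓6
RS (3×3 grid), PE[0][1]:
  step 0 · PE0,1: acc=0; fwd→0 fwd↓0
  step 1 · PE0,1: acc=32; fwd→32 fwd↓4
  step 2 · PE0,1: acc=46; fwd→46 fwd↓6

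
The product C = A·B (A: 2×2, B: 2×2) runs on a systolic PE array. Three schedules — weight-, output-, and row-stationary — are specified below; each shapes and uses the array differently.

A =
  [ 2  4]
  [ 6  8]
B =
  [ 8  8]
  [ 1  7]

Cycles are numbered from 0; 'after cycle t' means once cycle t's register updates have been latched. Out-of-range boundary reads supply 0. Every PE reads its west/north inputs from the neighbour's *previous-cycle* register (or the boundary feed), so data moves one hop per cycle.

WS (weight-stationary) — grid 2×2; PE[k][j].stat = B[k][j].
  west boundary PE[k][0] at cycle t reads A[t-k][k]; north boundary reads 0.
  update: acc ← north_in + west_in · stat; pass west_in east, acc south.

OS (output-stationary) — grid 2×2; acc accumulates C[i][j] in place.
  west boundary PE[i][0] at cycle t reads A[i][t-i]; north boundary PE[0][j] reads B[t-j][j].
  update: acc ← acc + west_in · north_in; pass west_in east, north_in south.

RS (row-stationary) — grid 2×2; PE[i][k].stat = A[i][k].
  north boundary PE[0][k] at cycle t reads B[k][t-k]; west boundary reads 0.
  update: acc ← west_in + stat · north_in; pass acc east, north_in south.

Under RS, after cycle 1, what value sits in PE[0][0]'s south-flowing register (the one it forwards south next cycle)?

RS (2×2). Following PE[0][0] plus its west/north inputs:
  [0] (0,0) acc=16 (h:16 v:8)
  [1] (0,0) acc=16 (h:16 v:8)

register = 8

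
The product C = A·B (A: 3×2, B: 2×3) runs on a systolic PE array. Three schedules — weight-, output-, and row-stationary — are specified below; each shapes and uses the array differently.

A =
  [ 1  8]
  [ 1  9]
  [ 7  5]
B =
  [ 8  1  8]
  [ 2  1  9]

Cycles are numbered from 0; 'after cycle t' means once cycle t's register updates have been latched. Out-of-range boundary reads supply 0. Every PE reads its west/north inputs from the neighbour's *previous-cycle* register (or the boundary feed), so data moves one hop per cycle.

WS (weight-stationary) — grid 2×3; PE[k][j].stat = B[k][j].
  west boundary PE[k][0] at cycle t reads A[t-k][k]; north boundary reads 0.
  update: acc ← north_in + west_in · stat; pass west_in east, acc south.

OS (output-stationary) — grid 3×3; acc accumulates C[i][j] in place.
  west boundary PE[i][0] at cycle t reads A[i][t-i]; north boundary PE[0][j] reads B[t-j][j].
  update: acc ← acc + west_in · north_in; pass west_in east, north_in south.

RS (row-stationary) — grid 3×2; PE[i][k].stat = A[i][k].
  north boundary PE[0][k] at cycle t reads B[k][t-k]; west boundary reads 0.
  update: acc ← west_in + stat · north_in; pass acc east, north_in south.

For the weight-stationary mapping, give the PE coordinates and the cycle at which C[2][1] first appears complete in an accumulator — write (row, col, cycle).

(row, col, cycle) = (1, 1, 4)

WS: C[2][1] accumulates in PE[1][1]:
  after 0 — PE[1][1] acc=0, pass-E 0, pass-S 0
  after 1 — PE[1][1] acc=0, pass-E 0, pass-S 0
  after 2 — PE[1][1] acc=9, pass-E 8, pass-S 9
  after 3 — PE[1][1] acc=10, pass-E 9, pass-S 10
  after 4 — PE[1][1] acc=12, pass-E 5, pass-S 12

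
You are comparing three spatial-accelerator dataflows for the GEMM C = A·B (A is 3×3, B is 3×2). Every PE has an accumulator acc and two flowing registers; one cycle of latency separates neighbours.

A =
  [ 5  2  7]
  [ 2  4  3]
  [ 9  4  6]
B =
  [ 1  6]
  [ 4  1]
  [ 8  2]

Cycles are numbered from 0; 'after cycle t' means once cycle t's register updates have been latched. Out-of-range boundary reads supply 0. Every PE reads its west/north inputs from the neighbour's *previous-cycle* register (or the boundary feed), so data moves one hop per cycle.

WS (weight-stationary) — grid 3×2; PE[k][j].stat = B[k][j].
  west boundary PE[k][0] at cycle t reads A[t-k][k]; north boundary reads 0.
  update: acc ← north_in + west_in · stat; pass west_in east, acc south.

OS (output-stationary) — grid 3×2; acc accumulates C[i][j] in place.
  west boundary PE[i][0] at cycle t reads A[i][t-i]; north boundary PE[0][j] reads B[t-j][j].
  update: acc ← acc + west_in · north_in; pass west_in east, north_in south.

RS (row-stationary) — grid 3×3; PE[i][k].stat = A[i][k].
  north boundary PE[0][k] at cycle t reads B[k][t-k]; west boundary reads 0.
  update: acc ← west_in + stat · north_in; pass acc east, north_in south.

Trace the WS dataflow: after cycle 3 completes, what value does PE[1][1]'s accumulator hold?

PE[1][1].acc = 16

WS (3×2). Following PE[1][1] plus its west/north inputs:
  0: (0,1).acc=0  regs=<0,0>
  0: (1,0).acc=0  regs=<0,0>
  0: (1,1).acc=0  regs=<0,0>
  1: (0,1).acc=30  regs=<5,30>
  1: (1,0).acc=13  regs=<2,13>
  1: (1,1).acc=0  regs=<0,0>
  2: (0,1).acc=12  regs=<2,12>
  2: (1,0).acc=18  regs=<4,18>
  2: (1,1).acc=32  regs=<2,32>
  3: (0,1).acc=54  regs=<9,54>
  3: (1,0).acc=25  regs=<4,25>
  3: (1,1).acc=16  regs=<4,16>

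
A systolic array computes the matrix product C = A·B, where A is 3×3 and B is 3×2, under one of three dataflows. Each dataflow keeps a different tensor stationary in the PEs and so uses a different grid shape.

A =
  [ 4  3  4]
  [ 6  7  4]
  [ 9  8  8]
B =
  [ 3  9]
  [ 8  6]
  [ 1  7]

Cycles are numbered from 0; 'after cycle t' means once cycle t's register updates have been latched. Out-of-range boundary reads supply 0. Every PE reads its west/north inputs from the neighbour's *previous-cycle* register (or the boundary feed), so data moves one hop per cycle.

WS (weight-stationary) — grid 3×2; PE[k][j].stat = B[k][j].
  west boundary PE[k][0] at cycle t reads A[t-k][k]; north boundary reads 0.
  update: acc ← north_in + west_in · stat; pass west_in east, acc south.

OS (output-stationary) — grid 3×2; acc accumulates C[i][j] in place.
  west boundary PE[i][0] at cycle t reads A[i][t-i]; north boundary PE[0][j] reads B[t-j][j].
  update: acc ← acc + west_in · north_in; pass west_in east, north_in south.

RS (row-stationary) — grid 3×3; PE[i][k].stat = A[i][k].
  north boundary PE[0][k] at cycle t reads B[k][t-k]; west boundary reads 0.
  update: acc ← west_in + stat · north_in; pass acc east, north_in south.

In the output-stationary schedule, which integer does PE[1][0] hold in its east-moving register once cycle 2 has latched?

register = 7

OS on a 3×2 grid — tracing PE[1][0] and its feeders:
  t=0 PE[0][0]: acc=12 h=4 v=3
  t=0 PE[1][0]: acc=0 h=0 v=0
  t=1 PE[0][0]: acc=36 h=3 v=8
  t=1 PE[1][0]: acc=18 h=6 v=3
  t=2 PE[0][0]: acc=40 h=4 v=1
  t=2 PE[1][0]: acc=74 h=7 v=8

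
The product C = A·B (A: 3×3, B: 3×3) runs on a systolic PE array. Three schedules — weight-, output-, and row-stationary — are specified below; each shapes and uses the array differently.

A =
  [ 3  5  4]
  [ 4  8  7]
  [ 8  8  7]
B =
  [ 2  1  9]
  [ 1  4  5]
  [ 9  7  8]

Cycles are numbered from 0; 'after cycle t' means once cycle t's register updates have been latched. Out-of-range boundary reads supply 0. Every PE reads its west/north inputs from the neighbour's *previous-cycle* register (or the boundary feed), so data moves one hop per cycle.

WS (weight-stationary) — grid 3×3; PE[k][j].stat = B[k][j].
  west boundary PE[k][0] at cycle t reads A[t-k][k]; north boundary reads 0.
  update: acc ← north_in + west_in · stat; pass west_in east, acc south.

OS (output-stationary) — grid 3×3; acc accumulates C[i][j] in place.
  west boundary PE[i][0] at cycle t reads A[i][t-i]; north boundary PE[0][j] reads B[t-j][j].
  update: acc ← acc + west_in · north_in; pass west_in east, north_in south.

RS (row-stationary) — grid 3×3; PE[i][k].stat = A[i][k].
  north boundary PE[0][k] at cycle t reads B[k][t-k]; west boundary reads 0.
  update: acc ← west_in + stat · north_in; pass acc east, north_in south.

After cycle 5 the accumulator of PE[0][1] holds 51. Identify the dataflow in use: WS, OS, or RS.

WS [3×3] PE[0][1] across cycles:
  after 0 — PE[0][1] acc=0, pass-E 0, pass-S 0
  after 1 — PE[0][1] acc=3, pass-E 3, pass-S 3
  after 2 — PE[0][1] acc=4, pass-E 4, pass-S 4
  after 3 — PE[0][1] acc=8, pass-E 8, pass-S 8
  after 4 — PE[0][1] acc=0, pass-E 0, pass-S 0
  after 5 — PE[0][1] acc=0, pass-E 0, pass-S 0
OS [3×3] PE[0][1] across cycles:
  after 0 — PE[0][1] acc=0, pass-E 0, pass-S 0
  after 1 — PE[0][1] acc=3, pass-E 3, pass-S 1
  after 2 — PE[0][1] acc=23, pass-E 5, pass-S 4
  after 3 — PE[0][1] acc=51, pass-E 4, pass-S 7
  after 4 — PE[0][1] acc=51, pass-E 0, pass-S 0
  after 5 — PE[0][1] acc=51, pass-E 0, pass-S 0
RS [3×3] PE[0][1] across cycles:
  after 0 — PE[0][1] acc=0, pass-E 0, pass-S 0
  after 1 — PE[0][1] acc=11, pass-E 11, pass-S 1
  after 2 — PE[0][1] acc=23, pass-E 23, pass-S 4
  after 3 — PE[0][1] acc=52, pass-E 52, pass-S 5
  after 4 — PE[0][1] acc=0, pass-E 0, pass-S 0
  after 5 — PE[0][1] acc=0, pass-E 0, pass-S 0

dataflow = OS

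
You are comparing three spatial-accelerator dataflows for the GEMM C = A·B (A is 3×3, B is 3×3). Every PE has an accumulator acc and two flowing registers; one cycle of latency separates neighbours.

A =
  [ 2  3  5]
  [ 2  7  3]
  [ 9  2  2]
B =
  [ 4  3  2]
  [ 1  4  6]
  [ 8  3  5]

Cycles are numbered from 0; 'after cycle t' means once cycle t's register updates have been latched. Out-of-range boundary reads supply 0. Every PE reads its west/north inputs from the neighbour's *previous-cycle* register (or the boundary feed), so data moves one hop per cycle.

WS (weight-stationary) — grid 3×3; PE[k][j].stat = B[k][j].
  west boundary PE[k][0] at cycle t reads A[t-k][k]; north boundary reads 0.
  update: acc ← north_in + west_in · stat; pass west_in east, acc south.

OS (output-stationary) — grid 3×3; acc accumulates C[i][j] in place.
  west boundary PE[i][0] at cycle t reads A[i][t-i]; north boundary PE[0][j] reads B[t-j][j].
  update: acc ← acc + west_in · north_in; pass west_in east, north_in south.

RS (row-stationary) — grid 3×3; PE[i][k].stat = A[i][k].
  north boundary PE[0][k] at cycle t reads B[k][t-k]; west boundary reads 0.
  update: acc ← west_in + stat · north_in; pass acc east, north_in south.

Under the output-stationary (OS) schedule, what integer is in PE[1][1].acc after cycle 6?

OS 3×3: PE[1][1] cycle-by-cycle (with neighbour feeds):
  c0 r0c1: 0 / 0 / 0
  c0 r1c0: 0 / 0 / 0
  c0 r1c1: 0 / 0 / 0
  c1 r0c1: 6 / 2 / 3
  c1 r1c0: 8 / 2 / 4
  c1 r1c1: 0 / 0 / 0
  c2 r0c1: 18 / 3 / 4
  c2 r1c0: 15 / 7 / 1
  c2 r1c1: 6 / 2 / 3
  c3 r0c1: 33 / 5 / 3
  c3 r1c0: 39 / 3 / 8
  c3 r1c1: 34 / 7 / 4
  c4 r0c1: 33 / 0 / 0
  c4 r1c0: 39 / 0 / 0
  c4 r1c1: 43 / 3 / 3
  c5 r0c1: 33 / 0 / 0
  c5 r1c0: 39 / 0 / 0
  c5 r1c1: 43 / 0 / 0
  c6 r0c1: 33 / 0 / 0
  c6 r1c0: 39 / 0 / 0
  c6 r1c1: 43 / 0 / 0

PE[1][1].acc = 43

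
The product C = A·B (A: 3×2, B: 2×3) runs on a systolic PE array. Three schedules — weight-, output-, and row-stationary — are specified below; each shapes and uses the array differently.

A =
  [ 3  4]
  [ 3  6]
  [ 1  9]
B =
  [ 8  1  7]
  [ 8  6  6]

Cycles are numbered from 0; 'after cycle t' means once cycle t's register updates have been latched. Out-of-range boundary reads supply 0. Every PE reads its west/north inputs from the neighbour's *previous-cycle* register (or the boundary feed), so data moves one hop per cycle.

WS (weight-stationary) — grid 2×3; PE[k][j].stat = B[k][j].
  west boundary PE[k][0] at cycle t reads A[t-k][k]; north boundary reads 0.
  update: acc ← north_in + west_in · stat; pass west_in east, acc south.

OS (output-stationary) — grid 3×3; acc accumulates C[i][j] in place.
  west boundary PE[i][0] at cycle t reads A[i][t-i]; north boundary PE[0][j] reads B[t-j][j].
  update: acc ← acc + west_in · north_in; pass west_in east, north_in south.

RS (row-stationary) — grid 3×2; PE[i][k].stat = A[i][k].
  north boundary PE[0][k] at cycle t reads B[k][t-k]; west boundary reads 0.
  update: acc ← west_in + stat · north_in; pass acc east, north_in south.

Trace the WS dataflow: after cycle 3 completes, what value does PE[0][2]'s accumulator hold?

PE[0][2].acc = 21

WS on a 2×3 grid — tracing PE[0][2] and its feeders:
  t=0 PE[0][1]: acc=0 h=0 v=0
  t=0 PE[0][2]: acc=0 h=0 v=0
  t=1 PE[0][1]: acc=3 h=3 v=3
  t=1 PE[0][2]: acc=0 h=0 v=0
  t=2 PE[0][1]: acc=3 h=3 v=3
  t=2 PE[0][2]: acc=21 h=3 v=21
  t=3 PE[0][1]: acc=1 h=1 v=1
  t=3 PE[0][2]: acc=21 h=3 v=21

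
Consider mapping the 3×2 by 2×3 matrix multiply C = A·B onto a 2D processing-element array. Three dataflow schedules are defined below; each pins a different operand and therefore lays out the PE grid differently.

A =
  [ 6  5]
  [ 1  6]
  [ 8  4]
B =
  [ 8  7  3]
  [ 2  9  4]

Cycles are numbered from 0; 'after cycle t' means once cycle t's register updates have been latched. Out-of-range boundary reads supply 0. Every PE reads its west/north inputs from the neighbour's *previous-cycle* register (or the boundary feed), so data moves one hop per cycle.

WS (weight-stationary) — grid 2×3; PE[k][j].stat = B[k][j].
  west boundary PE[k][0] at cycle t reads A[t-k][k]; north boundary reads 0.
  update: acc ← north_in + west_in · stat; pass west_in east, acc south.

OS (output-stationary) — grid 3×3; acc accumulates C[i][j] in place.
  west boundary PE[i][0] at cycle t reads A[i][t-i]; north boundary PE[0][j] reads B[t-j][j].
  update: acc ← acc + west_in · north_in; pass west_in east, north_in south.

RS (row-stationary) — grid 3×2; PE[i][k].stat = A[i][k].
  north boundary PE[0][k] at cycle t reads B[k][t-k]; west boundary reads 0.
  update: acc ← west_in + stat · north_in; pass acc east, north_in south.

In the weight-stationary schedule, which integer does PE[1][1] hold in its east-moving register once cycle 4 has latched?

register = 4

WS on a 2×3 grid — tracing PE[1][1] and its feeders:
  t=0 PE[0][1]: acc=0 h=0 v=0
  t=0 PE[1][0]: acc=0 h=0 v=0
  t=0 PE[1][1]: acc=0 h=0 v=0
  t=1 PE[0][1]: acc=42 h=6 v=42
  t=1 PE[1][0]: acc=58 h=5 v=58
  t=1 PE[1][1]: acc=0 h=0 v=0
  t=2 PE[0][1]: acc=7 h=1 v=7
  t=2 PE[1][0]: acc=20 h=6 v=20
  t=2 PE[1][1]: acc=87 h=5 v=87
  t=3 PE[0][1]: acc=56 h=8 v=56
  t=3 PE[1][0]: acc=72 h=4 v=72
  t=3 PE[1][1]: acc=61 h=6 v=61
  t=4 PE[0][1]: acc=0 h=0 v=0
  t=4 PE[1][0]: acc=0 h=0 v=0
  t=4 PE[1][1]: acc=92 h=4 v=92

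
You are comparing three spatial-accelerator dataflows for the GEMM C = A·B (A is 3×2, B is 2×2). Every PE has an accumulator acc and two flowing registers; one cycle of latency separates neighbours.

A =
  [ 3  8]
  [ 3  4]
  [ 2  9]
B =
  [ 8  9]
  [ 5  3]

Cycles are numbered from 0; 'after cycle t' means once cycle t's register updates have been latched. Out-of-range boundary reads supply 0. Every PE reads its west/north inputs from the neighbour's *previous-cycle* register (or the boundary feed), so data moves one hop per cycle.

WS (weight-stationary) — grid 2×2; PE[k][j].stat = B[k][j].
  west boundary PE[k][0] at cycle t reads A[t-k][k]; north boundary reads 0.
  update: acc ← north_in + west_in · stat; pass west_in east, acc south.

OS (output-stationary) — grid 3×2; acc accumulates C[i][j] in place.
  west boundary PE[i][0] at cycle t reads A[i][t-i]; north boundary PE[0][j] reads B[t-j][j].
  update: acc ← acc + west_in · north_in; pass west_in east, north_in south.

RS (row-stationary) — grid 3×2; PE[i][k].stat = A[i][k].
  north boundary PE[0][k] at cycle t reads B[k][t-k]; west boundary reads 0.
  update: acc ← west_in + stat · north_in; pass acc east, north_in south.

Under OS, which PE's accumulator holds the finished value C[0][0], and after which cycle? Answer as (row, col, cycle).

(row, col, cycle) = (0, 0, 1)

OS — PE[0][0] is where C[0][0] collects:
  [0] (0,0) acc=24 (h:3 v:8)
  [1] (0,0) acc=64 (h:8 v:5)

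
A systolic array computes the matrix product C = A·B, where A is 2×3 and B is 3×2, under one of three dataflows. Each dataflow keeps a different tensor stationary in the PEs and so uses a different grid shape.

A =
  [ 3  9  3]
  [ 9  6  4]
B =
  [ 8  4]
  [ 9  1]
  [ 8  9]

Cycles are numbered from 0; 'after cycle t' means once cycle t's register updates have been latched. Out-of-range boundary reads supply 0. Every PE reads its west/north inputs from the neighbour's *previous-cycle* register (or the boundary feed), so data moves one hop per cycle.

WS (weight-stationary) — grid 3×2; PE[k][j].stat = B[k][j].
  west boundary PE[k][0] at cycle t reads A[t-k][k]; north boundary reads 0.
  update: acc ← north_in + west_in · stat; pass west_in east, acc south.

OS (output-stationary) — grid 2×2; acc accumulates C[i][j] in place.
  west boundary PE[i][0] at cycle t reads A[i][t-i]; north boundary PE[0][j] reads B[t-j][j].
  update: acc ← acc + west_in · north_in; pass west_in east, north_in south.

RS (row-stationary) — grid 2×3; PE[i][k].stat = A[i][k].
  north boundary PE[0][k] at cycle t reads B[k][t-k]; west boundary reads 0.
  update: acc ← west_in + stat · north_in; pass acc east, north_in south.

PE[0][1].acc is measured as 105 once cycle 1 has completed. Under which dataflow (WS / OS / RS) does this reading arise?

dataflow = RS

Under WS (3×2), PE[0][1]:
  c0 r0c1: 0 / 0 / 0
  c1 r0c1: 12 / 3 / 12
Under OS (2×2), PE[0][1]:
  c0 r0c1: 0 / 0 / 0
  c1 r0c1: 12 / 3 / 4
Under RS (2×3), PE[0][1]:
  c0 r0c1: 0 / 0 / 0
  c1 r0c1: 105 / 105 / 9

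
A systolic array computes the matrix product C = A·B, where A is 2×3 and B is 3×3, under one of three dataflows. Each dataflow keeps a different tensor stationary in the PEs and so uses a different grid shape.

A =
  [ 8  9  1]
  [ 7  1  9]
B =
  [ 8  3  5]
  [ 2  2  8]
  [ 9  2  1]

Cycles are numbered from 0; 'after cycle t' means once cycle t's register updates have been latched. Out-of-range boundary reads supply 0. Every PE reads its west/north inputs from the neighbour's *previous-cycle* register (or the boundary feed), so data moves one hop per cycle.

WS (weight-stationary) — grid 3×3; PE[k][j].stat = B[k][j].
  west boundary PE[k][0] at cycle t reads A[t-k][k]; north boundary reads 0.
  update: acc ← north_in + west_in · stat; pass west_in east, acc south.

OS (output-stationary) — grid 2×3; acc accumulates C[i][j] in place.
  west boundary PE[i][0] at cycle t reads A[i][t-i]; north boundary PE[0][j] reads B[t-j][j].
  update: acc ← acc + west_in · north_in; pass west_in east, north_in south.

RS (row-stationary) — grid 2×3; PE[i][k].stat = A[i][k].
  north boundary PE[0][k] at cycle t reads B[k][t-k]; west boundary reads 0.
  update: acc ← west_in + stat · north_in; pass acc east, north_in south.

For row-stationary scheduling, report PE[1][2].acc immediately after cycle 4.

PE[1][2].acc = 41

RS on a 2×3 grid — tracing PE[1][2] and its feeders:
  cycle 0: PE[0][2] → acc 0, east 0, south 0
  cycle 0: PE[1][1] → acc 0, east 0, south 0
  cycle 0: PE[1][2] → acc 0, east 0, south 0
  cycle 1: PE[0][2] → acc 0, east 0, south 0
  cycle 1: PE[1][1] → acc 0, east 0, south 0
  cycle 1: PE[1][2] → acc 0, east 0, south 0
  cycle 2: PE[0][2] → acc 91, east 91, south 9
  cycle 2: PE[1][1] → acc 58, east 58, south 2
  cycle 2: PE[1][2] → acc 0, east 0, south 0
  cycle 3: PE[0][2] → acc 44, east 44, south 2
  cycle 3: PE[1][1] → acc 23, east 23, south 2
  cycle 3: PE[1][2] → acc 139, east 139, south 9
  cycle 4: PE[0][2] → acc 113, east 113, south 1
  cycle 4: PE[1][1] → acc 43, east 43, south 8
  cycle 4: PE[1][2] → acc 41, east 41, south 2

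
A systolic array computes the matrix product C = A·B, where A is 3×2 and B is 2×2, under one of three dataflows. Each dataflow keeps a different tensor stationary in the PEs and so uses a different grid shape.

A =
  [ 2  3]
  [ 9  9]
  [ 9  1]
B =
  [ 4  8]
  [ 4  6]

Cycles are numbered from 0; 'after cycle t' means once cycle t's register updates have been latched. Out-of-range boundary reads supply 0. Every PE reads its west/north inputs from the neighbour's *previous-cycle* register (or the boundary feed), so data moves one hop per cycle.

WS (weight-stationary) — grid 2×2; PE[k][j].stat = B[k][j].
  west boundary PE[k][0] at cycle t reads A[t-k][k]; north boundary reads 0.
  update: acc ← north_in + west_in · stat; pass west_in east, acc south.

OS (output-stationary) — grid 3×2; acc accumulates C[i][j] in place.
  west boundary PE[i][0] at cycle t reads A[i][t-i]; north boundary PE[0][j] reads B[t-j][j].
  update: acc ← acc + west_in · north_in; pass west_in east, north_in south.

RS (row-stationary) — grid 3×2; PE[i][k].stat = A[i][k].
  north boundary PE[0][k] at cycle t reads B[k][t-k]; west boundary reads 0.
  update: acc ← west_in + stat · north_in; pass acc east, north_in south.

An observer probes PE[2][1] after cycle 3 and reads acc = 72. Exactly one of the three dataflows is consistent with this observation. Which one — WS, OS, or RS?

WS: PE[2][1] is outside its 2×2 grid.
— OS: 3×2; PE[2][1] trace:
  t=0 PE[2][1]: acc=0 h=0 v=0
  t=1 PE[2][1]: acc=0 h=0 v=0
  t=2 PE[2][1]: acc=0 h=0 v=0
  t=3 PE[2][1]: acc=72 h=9 v=8
— RS: 3×2; PE[2][1] trace:
  t=0 PE[2][1]: acc=0 h=0 v=0
  t=1 PE[2][1]: acc=0 h=0 v=0
  t=2 PE[2][1]: acc=0 h=0 v=0
  t=3 PE[2][1]: acc=40 h=40 v=4

dataflow = OS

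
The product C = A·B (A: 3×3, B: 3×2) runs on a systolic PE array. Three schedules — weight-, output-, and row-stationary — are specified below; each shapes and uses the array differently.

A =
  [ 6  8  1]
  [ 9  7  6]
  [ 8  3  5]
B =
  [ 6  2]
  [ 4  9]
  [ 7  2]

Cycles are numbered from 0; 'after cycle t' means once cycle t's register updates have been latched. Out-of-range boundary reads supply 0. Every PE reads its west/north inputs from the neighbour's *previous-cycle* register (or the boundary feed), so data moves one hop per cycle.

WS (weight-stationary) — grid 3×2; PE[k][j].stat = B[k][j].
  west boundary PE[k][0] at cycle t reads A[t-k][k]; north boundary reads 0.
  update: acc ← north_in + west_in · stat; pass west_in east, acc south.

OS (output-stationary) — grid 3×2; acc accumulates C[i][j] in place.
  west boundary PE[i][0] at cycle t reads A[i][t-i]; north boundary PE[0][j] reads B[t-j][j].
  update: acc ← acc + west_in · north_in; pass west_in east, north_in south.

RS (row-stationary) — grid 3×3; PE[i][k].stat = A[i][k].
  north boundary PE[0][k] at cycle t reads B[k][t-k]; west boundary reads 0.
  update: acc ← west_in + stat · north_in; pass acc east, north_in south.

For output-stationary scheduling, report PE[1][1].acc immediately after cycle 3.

OS on a 3×2 grid — tracing PE[1][1] and its feeders:
  t=0 PE[0][1]: acc=0 h=0 v=0
  t=0 PE[1][0]: acc=0 h=0 v=0
  t=0 PE[1][1]: acc=0 h=0 v=0
  t=1 PE[0][1]: acc=12 h=6 v=2
  t=1 PE[1][0]: acc=54 h=9 v=6
  t=1 PE[1][1]: acc=0 h=0 v=0
  t=2 PE[0][1]: acc=84 h=8 v=9
  t=2 PE[1][0]: acc=82 h=7 v=4
  t=2 PE[1][1]: acc=18 h=9 v=2
  t=3 PE[0][1]: acc=86 h=1 v=2
  t=3 PE[1][0]: acc=124 h=6 v=7
  t=3 PE[1][1]: acc=81 h=7 v=9

PE[1][1].acc = 81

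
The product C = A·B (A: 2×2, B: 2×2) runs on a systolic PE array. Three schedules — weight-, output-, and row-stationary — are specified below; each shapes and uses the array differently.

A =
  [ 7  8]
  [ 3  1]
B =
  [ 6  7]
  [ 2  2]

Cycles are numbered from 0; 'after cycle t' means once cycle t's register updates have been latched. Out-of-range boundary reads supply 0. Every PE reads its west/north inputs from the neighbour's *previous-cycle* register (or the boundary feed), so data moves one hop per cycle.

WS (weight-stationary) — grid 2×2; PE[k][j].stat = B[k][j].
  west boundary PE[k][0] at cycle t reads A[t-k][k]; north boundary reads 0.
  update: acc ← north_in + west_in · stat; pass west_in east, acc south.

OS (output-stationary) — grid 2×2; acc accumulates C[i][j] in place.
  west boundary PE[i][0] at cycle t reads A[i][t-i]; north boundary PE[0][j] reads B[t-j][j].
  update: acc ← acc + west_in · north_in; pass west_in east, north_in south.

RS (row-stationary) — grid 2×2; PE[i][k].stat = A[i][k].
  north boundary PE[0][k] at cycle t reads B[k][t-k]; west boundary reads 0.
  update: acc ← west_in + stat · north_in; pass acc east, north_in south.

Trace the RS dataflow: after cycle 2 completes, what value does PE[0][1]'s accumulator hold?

RS (2×2). Following PE[0][1] plus its west/north inputs:
  [0] (0,0) acc=42 (h:42 v:6)
  [0] (0,1) acc=0 (h:0 v:0)
  [1] (0,0) acc=49 (h:49 v:7)
  [1] (0,1) acc=58 (h:58 v:2)
  [2] (0,0) acc=0 (h:0 v:0)
  [2] (0,1) acc=65 (h:65 v:2)

PE[0][1].acc = 65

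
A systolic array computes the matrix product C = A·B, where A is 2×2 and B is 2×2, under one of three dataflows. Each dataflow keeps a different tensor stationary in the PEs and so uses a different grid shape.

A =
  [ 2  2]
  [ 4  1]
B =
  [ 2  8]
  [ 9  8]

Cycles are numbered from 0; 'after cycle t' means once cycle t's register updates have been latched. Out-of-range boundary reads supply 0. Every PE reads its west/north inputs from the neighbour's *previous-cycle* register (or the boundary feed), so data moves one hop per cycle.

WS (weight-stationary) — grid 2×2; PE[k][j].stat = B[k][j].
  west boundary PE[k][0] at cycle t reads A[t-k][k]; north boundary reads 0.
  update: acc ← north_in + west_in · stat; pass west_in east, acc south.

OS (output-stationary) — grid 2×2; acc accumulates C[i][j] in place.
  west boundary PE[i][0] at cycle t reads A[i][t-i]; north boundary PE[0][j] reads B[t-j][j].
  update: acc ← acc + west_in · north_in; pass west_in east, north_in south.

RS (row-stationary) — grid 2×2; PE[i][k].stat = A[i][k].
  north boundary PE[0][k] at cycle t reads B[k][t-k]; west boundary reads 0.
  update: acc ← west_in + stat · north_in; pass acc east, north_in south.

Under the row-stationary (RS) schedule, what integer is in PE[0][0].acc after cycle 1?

PE[0][0].acc = 16

RS on a 2×2 grid — tracing PE[0][0] and its feeders:
  @0  [0,0]  acc 4  |  →4  ↓2
  @1  [0,0]  acc 16  |  →16  ↓8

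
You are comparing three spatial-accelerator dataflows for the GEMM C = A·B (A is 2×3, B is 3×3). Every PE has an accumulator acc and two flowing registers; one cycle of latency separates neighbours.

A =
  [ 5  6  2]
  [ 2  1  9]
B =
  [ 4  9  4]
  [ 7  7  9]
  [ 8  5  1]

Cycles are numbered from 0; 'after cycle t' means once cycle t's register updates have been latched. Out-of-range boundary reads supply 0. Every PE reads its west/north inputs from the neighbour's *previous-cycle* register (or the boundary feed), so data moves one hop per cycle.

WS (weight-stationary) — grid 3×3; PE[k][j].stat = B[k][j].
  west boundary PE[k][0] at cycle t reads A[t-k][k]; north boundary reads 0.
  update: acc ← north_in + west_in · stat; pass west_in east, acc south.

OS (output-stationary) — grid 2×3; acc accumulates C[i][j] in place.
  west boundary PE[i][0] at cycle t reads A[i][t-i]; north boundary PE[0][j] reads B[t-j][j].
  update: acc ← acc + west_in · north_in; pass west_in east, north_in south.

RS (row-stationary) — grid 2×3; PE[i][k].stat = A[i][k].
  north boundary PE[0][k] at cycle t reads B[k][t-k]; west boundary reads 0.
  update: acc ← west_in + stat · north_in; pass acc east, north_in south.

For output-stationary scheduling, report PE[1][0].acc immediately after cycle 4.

PE[1][0].acc = 87

OS on a 2×3 grid — tracing PE[1][0] and its feeders:
  cycle 0: PE[0][0] → acc 20, east 5, south 4
  cycle 0: PE[1][0] → acc 0, east 0, south 0
  cycle 1: PE[0][0] → acc 62, east 6, south 7
  cycle 1: PE[1][0] → acc 8, east 2, south 4
  cycle 2: PE[0][0] → acc 78, east 2, south 8
  cycle 2: PE[1][0] → acc 15, east 1, south 7
  cycle 3: PE[0][0] → acc 78, east 0, south 0
  cycle 3: PE[1][0] → acc 87, east 9, south 8
  cycle 4: PE[0][0] → acc 78, east 0, south 0
  cycle 4: PE[1][0] → acc 87, east 0, south 0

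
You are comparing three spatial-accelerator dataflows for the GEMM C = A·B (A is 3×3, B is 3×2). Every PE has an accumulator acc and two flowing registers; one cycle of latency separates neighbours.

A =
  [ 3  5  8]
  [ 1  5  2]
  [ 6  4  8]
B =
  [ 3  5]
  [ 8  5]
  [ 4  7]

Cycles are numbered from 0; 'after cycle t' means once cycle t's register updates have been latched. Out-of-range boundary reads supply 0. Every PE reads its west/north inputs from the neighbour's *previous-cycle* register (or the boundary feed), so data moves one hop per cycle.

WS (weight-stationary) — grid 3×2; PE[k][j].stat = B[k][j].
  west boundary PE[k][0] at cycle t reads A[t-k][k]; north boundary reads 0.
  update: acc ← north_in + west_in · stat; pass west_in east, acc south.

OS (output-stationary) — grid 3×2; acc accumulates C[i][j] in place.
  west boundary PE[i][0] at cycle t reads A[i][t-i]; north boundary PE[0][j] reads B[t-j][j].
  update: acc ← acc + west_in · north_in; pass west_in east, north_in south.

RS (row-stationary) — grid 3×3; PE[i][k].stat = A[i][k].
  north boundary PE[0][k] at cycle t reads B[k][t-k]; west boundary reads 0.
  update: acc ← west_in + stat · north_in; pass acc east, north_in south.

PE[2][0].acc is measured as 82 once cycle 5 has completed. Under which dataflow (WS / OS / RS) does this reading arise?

dataflow = OS

Under WS (3×2), PE[2][0]:
  @0  [2,0]  acc 0  |  →0  ↓0
  @1  [2,0]  acc 0  |  →0  ↓0
  @2  [2,0]  acc 81  |  →8  ↓81
  @3  [2,0]  acc 51  |  →2  ↓51
  @4  [2,0]  acc 82  |  →8  ↓82
  @5  [2,0]  acc 0  |  →0  ↓0
Under OS (3×2), PE[2][0]:
  @0  [2,0]  acc 0  |  →0  ↓0
  @1  [2,0]  acc 0  |  →0  ↓0
  @2  [2,0]  acc 18  |  →6  ↓3
  @3  [2,0]  acc 50  |  →4  ↓8
  @4  [2,0]  acc 82  |  →8  ↓4
  @5  [2,0]  acc 82  |  →0  ↓0
Under RS (3×3), PE[2][0]:
  @0  [2,0]  acc 0  |  →0  ↓0
  @1  [2,0]  acc 0  |  →0  ↓0
  @2  [2,0]  acc 18  |  →18  ↓3
  @3  [2,0]  acc 30  |  →30  ↓5
  @4  [2,0]  acc 0  |  →0  ↓0
  @5  [2,0]  acc 0  |  →0  ↓0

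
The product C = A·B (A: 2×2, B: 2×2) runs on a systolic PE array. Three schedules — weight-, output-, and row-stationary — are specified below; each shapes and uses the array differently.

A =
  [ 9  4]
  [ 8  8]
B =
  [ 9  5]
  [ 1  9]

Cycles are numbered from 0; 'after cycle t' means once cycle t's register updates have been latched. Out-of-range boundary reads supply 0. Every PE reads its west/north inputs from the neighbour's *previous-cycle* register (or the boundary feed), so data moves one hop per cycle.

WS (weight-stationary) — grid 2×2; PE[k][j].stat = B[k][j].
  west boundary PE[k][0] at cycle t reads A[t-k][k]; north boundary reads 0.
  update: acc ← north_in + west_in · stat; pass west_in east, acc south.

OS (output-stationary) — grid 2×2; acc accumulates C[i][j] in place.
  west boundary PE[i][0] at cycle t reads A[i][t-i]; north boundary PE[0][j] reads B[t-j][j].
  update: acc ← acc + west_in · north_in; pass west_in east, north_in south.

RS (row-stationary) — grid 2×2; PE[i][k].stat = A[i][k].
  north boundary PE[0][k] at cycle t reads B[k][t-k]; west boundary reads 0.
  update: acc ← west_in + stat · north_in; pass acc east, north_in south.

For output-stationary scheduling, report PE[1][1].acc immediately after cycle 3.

OS (2×2). Following PE[1][1] plus its west/north inputs:
  @0  [0,1]  acc 0  |  →0  ↓0
  @0  [1,0]  acc 0  |  →0  ↓0
  @0  [1,1]  acc 0  |  →0  ↓0
  @1  [0,1]  acc 45  |  →9  ↓5
  @1  [1,0]  acc 72  |  →8  ↓9
  @1  [1,1]  acc 0  |  →0  ↓0
  @2  [0,1]  acc 81  |  →4  ↓9
  @2  [1,0]  acc 80  |  →8  ↓1
  @2  [1,1]  acc 40  |  →8  ↓5
  @3  [0,1]  acc 81  |  →0  ↓0
  @3  [1,0]  acc 80  |  →0  ↓0
  @3  [1,1]  acc 112  |  →8  ↓9

PE[1][1].acc = 112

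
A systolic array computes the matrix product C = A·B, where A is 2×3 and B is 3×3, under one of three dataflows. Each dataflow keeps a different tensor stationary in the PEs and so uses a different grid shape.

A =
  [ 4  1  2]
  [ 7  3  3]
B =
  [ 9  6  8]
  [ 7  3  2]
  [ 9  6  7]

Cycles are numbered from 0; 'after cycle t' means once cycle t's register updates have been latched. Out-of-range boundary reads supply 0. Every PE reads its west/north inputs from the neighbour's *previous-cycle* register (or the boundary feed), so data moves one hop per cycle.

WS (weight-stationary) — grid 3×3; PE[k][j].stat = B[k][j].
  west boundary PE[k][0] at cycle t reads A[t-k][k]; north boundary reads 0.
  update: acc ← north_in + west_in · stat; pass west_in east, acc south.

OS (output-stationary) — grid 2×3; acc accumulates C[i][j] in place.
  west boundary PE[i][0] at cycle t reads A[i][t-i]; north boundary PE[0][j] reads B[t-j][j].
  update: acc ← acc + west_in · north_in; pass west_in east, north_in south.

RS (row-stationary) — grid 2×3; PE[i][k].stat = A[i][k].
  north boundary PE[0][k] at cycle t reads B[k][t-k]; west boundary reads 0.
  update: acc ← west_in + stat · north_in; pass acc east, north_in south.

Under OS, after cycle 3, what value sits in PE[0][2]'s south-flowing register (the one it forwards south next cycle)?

register = 2

OS 2×3: PE[0][2] cycle-by-cycle (with neighbour feeds):
  step 0 · PE0,1: acc=0; fwd→0 fwd↓0
  step 0 · PE0,2: acc=0; fwd→0 fwd↓0
  step 1 · PE0,1: acc=24; fwd→4 fwd↓6
  step 1 · PE0,2: acc=0; fwd→0 fwd↓0
  step 2 · PE0,1: acc=27; fwd→1 fwd↓3
  step 2 · PE0,2: acc=32; fwd→4 fwd↓8
  step 3 · PE0,1: acc=39; fwd→2 fwd↓6
  step 3 · PE0,2: acc=34; fwd→1 fwd↓2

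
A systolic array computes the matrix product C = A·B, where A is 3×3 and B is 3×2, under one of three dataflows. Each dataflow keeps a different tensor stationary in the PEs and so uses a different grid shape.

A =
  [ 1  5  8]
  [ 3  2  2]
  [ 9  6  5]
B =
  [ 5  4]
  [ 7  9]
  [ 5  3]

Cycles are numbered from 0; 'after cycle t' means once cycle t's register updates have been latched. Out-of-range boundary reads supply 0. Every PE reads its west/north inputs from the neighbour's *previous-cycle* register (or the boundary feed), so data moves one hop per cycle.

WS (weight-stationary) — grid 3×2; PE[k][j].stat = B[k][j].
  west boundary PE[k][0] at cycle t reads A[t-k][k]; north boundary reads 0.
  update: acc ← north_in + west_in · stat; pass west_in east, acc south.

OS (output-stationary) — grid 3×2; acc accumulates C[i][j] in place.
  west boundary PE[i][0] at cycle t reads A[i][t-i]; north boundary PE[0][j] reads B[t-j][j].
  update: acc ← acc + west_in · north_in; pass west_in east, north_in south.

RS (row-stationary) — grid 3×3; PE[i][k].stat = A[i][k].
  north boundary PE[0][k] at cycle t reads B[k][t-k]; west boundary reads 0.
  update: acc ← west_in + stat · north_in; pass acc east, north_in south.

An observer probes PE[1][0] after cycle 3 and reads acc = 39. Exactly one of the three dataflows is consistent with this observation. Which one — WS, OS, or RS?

dataflow = OS

WS [3×2] PE[1][0] across cycles:
  @0  [1,0]  acc 0  |  →0  ↓0
  @1  [1,0]  acc 40  |  →5  ↓40
  @2  [1,0]  acc 29  |  →2  ↓29
  @3  [1,0]  acc 87  |  →6  ↓87
OS [3×2] PE[1][0] across cycles:
  @0  [1,0]  acc 0  |  →0  ↓0
  @1  [1,0]  acc 15  |  →3  ↓5
  @2  [1,0]  acc 29  |  →2  ↓7
  @3  [1,0]  acc 39  |  →2  ↓5
RS [3×3] PE[1][0] across cycles:
  @0  [1,0]  acc 0  |  →0  ↓0
  @1  [1,0]  acc 15  |  →15  ↓5
  @2  [1,0]  acc 12  |  →12  ↓4
  @3  [1,0]  acc 0  |  →0  ↓0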